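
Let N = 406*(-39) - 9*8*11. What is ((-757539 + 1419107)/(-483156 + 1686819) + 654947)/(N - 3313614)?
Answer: -788336132429/4008486669120 ≈ -0.19667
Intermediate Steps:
N = -16626 (N = -15834 - 72*11 = -15834 - 792 = -16626)
((-757539 + 1419107)/(-483156 + 1686819) + 654947)/(N - 3313614) = ((-757539 + 1419107)/(-483156 + 1686819) + 654947)/(-16626 - 3313614) = (661568/1203663 + 654947)/(-3330240) = (661568*(1/1203663) + 654947)*(-1/3330240) = (661568/1203663 + 654947)*(-1/3330240) = (788336132429/1203663)*(-1/3330240) = -788336132429/4008486669120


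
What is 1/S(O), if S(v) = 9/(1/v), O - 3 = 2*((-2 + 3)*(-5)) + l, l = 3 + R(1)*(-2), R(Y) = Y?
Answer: -1/54 ≈ -0.018519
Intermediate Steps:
l = 1 (l = 3 + 1*(-2) = 3 - 2 = 1)
O = -6 (O = 3 + (2*((-2 + 3)*(-5)) + 1) = 3 + (2*(1*(-5)) + 1) = 3 + (2*(-5) + 1) = 3 + (-10 + 1) = 3 - 9 = -6)
S(v) = 9*v
1/S(O) = 1/(9*(-6)) = 1/(-54) = -1/54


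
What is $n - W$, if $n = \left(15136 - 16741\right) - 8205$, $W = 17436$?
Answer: $-27246$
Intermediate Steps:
$n = -9810$ ($n = -1605 - 8205 = -9810$)
$n - W = -9810 - 17436 = -27246$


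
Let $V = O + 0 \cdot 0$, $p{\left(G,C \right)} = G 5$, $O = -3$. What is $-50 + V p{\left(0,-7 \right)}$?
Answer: $-50$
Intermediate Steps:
$p{\left(G,C \right)} = 5 G$
$V = -3$ ($V = -3 + 0 \cdot 0 = -3 + 0 = -3$)
$-50 + V p{\left(0,-7 \right)} = -50 - 3 \cdot 5 \cdot 0 = -50 - 0 = -50 + 0 = -50$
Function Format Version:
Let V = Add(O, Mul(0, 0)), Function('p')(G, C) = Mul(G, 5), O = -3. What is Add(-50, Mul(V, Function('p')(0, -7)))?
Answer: -50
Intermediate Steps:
Function('p')(G, C) = Mul(5, G)
V = -3 (V = Add(-3, Mul(0, 0)) = Add(-3, 0) = -3)
Add(-50, Mul(V, Function('p')(0, -7))) = Add(-50, Mul(-3, Mul(5, 0))) = Add(-50, Mul(-3, 0)) = Add(-50, 0) = -50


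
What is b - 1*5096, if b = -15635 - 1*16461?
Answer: -37192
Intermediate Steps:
b = -32096 (b = -15635 - 16461 = -32096)
b - 1*5096 = -32096 - 1*5096 = -32096 - 5096 = -37192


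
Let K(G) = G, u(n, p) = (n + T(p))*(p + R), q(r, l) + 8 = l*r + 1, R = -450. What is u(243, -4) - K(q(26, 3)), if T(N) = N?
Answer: -108577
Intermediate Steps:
q(r, l) = -7 + l*r (q(r, l) = -8 + (l*r + 1) = -8 + (1 + l*r) = -7 + l*r)
u(n, p) = (-450 + p)*(n + p) (u(n, p) = (n + p)*(p - 450) = (n + p)*(-450 + p) = (-450 + p)*(n + p))
u(243, -4) - K(q(26, 3)) = ((-4)² - 450*243 - 450*(-4) + 243*(-4)) - (-7 + 3*26) = (16 - 109350 + 1800 - 972) - (-7 + 78) = -108506 - 1*71 = -108506 - 71 = -108577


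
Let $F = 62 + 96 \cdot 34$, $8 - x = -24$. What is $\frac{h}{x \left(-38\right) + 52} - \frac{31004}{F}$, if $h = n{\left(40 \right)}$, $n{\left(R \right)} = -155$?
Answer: $- \frac{17786563}{1935732} \approx -9.1886$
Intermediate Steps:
$x = 32$ ($x = 8 - -24 = 8 + 24 = 32$)
$h = -155$
$F = 3326$ ($F = 62 + 3264 = 3326$)
$\frac{h}{x \left(-38\right) + 52} - \frac{31004}{F} = - \frac{155}{32 \left(-38\right) + 52} - \frac{31004}{3326} = - \frac{155}{-1216 + 52} - \frac{15502}{1663} = - \frac{155}{-1164} - \frac{15502}{1663} = \left(-155\right) \left(- \frac{1}{1164}\right) - \frac{15502}{1663} = \frac{155}{1164} - \frac{15502}{1663} = - \frac{17786563}{1935732}$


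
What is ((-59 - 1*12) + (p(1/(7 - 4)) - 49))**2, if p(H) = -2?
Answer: 14884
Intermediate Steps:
((-59 - 1*12) + (p(1/(7 - 4)) - 49))**2 = ((-59 - 1*12) + (-2 - 49))**2 = ((-59 - 12) - 51)**2 = (-71 - 51)**2 = (-122)**2 = 14884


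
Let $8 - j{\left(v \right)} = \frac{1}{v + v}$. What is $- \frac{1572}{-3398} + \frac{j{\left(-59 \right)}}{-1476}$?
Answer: $\frac{15032277}{32879048} \approx 0.4572$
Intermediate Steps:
$j{\left(v \right)} = 8 - \frac{1}{2 v}$ ($j{\left(v \right)} = 8 - \frac{1}{v + v} = 8 - \frac{1}{2 v}$)
$- \frac{1572}{-3398} + \frac{j{\left(-59 \right)}}{-1476} = - \frac{1572}{-3398} + \frac{8 - \frac{1}{2 \left(-59\right)}}{-1476} = \left(-1572\right) \left(- \frac{1}{3398}\right) + \left(8 - - \frac{1}{118}\right) \left(- \frac{1}{1476}\right) = \frac{786}{1699} + \left(8 + \frac{1}{118}\right) \left(- \frac{1}{1476}\right) = \frac{786}{1699} + \frac{945}{118} \left(- \frac{1}{1476}\right) = \frac{786}{1699} - \frac{105}{19352} = \frac{15032277}{32879048}$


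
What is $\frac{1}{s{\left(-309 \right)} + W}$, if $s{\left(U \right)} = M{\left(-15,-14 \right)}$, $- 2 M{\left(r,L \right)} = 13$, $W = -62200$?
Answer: $- \frac{2}{124413} \approx -1.6076 \cdot 10^{-5}$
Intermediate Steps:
$M{\left(r,L \right)} = - \frac{13}{2}$ ($M{\left(r,L \right)} = \left(- \frac{1}{2}\right) 13 = - \frac{13}{2}$)
$s{\left(U \right)} = - \frac{13}{2}$
$\frac{1}{s{\left(-309 \right)} + W} = \frac{1}{- \frac{13}{2} - 62200} = \frac{1}{- \frac{124413}{2}} = - \frac{2}{124413}$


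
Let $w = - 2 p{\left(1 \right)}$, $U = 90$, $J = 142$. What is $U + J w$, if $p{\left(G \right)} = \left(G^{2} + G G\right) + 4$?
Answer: $-1614$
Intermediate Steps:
$p{\left(G \right)} = 4 + 2 G^{2}$ ($p{\left(G \right)} = \left(G^{2} + G^{2}\right) + 4 = 2 G^{2} + 4 = 4 + 2 G^{2}$)
$w = -12$ ($w = - 2 \left(4 + 2 \cdot 1^{2}\right) = - 2 \left(4 + 2 \cdot 1\right) = - 2 \left(4 + 2\right) = \left(-2\right) 6 = -12$)
$U + J w = 90 + 142 \left(-12\right) = 90 - 1704 = -1614$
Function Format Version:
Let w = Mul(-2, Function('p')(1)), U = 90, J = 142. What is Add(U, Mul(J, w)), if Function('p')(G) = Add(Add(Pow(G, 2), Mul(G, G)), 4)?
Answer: -1614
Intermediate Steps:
Function('p')(G) = Add(4, Mul(2, Pow(G, 2))) (Function('p')(G) = Add(Add(Pow(G, 2), Pow(G, 2)), 4) = Add(Mul(2, Pow(G, 2)), 4) = Add(4, Mul(2, Pow(G, 2))))
w = -12 (w = Mul(-2, Add(4, Mul(2, Pow(1, 2)))) = Mul(-2, Add(4, Mul(2, 1))) = Mul(-2, Add(4, 2)) = Mul(-2, 6) = -12)
Add(U, Mul(J, w)) = Add(90, Mul(142, -12)) = Add(90, -1704) = -1614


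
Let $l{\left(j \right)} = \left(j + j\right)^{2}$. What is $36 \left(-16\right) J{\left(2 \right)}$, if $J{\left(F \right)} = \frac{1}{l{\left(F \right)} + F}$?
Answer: $-32$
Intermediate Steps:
$l{\left(j \right)} = 4 j^{2}$ ($l{\left(j \right)} = \left(2 j\right)^{2} = 4 j^{2}$)
$J{\left(F \right)} = \frac{1}{F + 4 F^{2}}$ ($J{\left(F \right)} = \frac{1}{4 F^{2} + F} = \frac{1}{F + 4 F^{2}}$)
$36 \left(-16\right) J{\left(2 \right)} = 36 \left(-16\right) \frac{1}{2 \left(1 + 4 \cdot 2\right)} = - 576 \frac{1}{2 \left(1 + 8\right)} = - 576 \frac{1}{2 \cdot 9} = - 576 \cdot \frac{1}{2} \cdot \frac{1}{9} = \left(-576\right) \frac{1}{18} = -32$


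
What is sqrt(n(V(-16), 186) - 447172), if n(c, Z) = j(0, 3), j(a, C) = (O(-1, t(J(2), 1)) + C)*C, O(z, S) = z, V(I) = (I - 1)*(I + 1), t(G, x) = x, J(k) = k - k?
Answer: I*sqrt(447166) ≈ 668.71*I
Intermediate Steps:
J(k) = 0
V(I) = (1 + I)*(-1 + I) (V(I) = (-1 + I)*(1 + I) = (1 + I)*(-1 + I))
j(a, C) = C*(-1 + C) (j(a, C) = (-1 + C)*C = C*(-1 + C))
n(c, Z) = 6 (n(c, Z) = 3*(-1 + 3) = 3*2 = 6)
sqrt(n(V(-16), 186) - 447172) = sqrt(6 - 447172) = sqrt(-447166) = I*sqrt(447166)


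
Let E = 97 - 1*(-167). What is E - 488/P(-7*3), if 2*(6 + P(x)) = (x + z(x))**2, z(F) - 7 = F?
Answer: 319256/1213 ≈ 263.20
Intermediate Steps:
z(F) = 7 + F
E = 264 (E = 97 + 167 = 264)
P(x) = -6 + (7 + 2*x)**2/2 (P(x) = -6 + (x + (7 + x))**2/2 = -6 + (7 + 2*x)**2/2)
E - 488/P(-7*3) = 264 - 488/(-6 + (7 + 2*(-7*3))**2/2) = 264 - 488/(-6 + (7 + 2*(-21))**2/2) = 264 - 488/(-6 + (7 - 42)**2/2) = 264 - 488/(-6 + (1/2)*(-35)**2) = 264 - 488/(-6 + (1/2)*1225) = 264 - 488/(-6 + 1225/2) = 264 - 488/1213/2 = 264 - 488*2/1213 = 264 - 1*976/1213 = 264 - 976/1213 = 319256/1213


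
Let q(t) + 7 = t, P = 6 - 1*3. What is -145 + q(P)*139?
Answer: -701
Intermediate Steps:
P = 3 (P = 6 - 3 = 3)
q(t) = -7 + t
-145 + q(P)*139 = -145 + (-7 + 3)*139 = -145 - 4*139 = -145 - 556 = -701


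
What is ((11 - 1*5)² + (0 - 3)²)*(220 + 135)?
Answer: 15975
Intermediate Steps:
((11 - 1*5)² + (0 - 3)²)*(220 + 135) = ((11 - 5)² + (-3)²)*355 = (6² + 9)*355 = (36 + 9)*355 = 45*355 = 15975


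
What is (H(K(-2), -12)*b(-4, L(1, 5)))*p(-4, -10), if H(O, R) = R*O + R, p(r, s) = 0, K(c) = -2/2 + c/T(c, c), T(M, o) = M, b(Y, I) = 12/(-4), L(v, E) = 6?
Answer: 0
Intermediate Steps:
b(Y, I) = -3 (b(Y, I) = 12*(-¼) = -3)
K(c) = 0 (K(c) = -2/2 + c/c = -2*½ + 1 = -1 + 1 = 0)
H(O, R) = R + O*R (H(O, R) = O*R + R = R + O*R)
(H(K(-2), -12)*b(-4, L(1, 5)))*p(-4, -10) = (-12*(1 + 0)*(-3))*0 = (-12*1*(-3))*0 = -12*(-3)*0 = 36*0 = 0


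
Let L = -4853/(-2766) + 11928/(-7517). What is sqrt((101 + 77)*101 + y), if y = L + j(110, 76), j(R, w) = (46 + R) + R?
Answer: sqrt(7887102919873635462)/20792022 ≈ 135.07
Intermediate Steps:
j(R, w) = 46 + 2*R
L = 3487153/20792022 (L = -4853*(-1/2766) + 11928*(-1/7517) = 4853/2766 - 11928/7517 = 3487153/20792022 ≈ 0.16772)
y = 5534165005/20792022 (y = 3487153/20792022 + (46 + 2*110) = 3487153/20792022 + (46 + 220) = 3487153/20792022 + 266 = 5534165005/20792022 ≈ 266.17)
sqrt((101 + 77)*101 + y) = sqrt((101 + 77)*101 + 5534165005/20792022) = sqrt(178*101 + 5534165005/20792022) = sqrt(17978 + 5534165005/20792022) = sqrt(379333136521/20792022) = sqrt(7887102919873635462)/20792022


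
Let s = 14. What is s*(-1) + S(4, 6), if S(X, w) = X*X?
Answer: 2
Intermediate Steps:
S(X, w) = X²
s*(-1) + S(4, 6) = 14*(-1) + 4² = -14 + 16 = 2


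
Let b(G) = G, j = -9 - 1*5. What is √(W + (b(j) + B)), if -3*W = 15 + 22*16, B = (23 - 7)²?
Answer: √1077/3 ≈ 10.939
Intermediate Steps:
B = 256 (B = 16² = 256)
j = -14 (j = -9 - 5 = -14)
W = -367/3 (W = -(15 + 22*16)/3 = -(15 + 352)/3 = -⅓*367 = -367/3 ≈ -122.33)
√(W + (b(j) + B)) = √(-367/3 + (-14 + 256)) = √(-367/3 + 242) = √(359/3) = √1077/3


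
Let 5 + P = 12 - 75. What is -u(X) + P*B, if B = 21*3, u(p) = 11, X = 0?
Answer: -4295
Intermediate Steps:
P = -68 (P = -5 + (12 - 75) = -5 - 63 = -68)
B = 63
-u(X) + P*B = -1*11 - 68*63 = -11 - 4284 = -4295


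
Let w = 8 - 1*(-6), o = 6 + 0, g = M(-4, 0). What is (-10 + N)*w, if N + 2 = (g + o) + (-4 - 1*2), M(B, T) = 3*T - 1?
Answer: -182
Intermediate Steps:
M(B, T) = -1 + 3*T
g = -1 (g = -1 + 3*0 = -1 + 0 = -1)
o = 6
N = -3 (N = -2 + ((-1 + 6) + (-4 - 1*2)) = -2 + (5 + (-4 - 2)) = -2 + (5 - 6) = -2 - 1 = -3)
w = 14 (w = 8 + 6 = 14)
(-10 + N)*w = (-10 - 3)*14 = -13*14 = -182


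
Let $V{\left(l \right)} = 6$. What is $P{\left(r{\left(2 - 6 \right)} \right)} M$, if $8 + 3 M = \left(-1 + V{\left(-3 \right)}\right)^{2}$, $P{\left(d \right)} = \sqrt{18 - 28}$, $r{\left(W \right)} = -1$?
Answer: $\frac{17 i \sqrt{10}}{3} \approx 17.92 i$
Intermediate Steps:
$P{\left(d \right)} = i \sqrt{10}$ ($P{\left(d \right)} = \sqrt{-10} = i \sqrt{10}$)
$M = \frac{17}{3}$ ($M = - \frac{8}{3} + \frac{\left(-1 + 6\right)^{2}}{3} = - \frac{8}{3} + \frac{5^{2}}{3} = - \frac{8}{3} + \frac{1}{3} \cdot 25 = - \frac{8}{3} + \frac{25}{3} = \frac{17}{3} \approx 5.6667$)
$P{\left(r{\left(2 - 6 \right)} \right)} M = i \sqrt{10} \cdot \frac{17}{3} = \frac{17 i \sqrt{10}}{3}$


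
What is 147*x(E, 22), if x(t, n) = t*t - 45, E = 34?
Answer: 163317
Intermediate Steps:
x(t, n) = -45 + t² (x(t, n) = t² - 45 = -45 + t²)
147*x(E, 22) = 147*(-45 + 34²) = 147*(-45 + 1156) = 147*1111 = 163317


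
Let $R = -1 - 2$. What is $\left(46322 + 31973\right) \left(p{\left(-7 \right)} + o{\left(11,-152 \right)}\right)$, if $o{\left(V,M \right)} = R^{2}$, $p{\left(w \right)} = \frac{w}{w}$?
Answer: $782950$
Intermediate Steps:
$p{\left(w \right)} = 1$
$R = -3$ ($R = -1 - 2 = -3$)
$o{\left(V,M \right)} = 9$ ($o{\left(V,M \right)} = \left(-3\right)^{2} = 9$)
$\left(46322 + 31973\right) \left(p{\left(-7 \right)} + o{\left(11,-152 \right)}\right) = \left(46322 + 31973\right) \left(1 + 9\right) = 78295 \cdot 10 = 782950$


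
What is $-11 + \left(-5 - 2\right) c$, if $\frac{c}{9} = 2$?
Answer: $-137$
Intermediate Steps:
$c = 18$ ($c = 9 \cdot 2 = 18$)
$-11 + \left(-5 - 2\right) c = -11 + \left(-5 - 2\right) 18 = -11 - 126 = -137$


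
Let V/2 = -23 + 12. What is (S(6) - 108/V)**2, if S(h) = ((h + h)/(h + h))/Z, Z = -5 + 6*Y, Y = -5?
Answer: 3530641/148225 ≈ 23.819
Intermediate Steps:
Z = -35 (Z = -5 + 6*(-5) = -5 - 30 = -35)
V = -22 (V = 2*(-23 + 12) = 2*(-11) = -22)
S(h) = -1/35 (S(h) = ((h + h)/(h + h))/(-35) = ((2*h)/((2*h)))*(-1/35) = ((2*h)*(1/(2*h)))*(-1/35) = 1*(-1/35) = -1/35)
(S(6) - 108/V)**2 = (-1/35 - 108/(-22))**2 = (-1/35 - 108*(-1/22))**2 = (-1/35 + 54/11)**2 = (1879/385)**2 = 3530641/148225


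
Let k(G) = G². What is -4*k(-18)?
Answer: -1296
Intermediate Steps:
-4*k(-18) = -4*(-18)² = -4*324 = -1296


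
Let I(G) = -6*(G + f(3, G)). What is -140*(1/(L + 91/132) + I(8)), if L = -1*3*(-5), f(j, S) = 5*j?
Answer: 39993240/2071 ≈ 19311.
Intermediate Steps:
L = 15 (L = -3*(-5) = 15)
I(G) = -90 - 6*G (I(G) = -6*(G + 5*3) = -6*(G + 15) = -6*(15 + G) = -90 - 6*G)
-140*(1/(L + 91/132) + I(8)) = -140*(1/(15 + 91/132) + (-90 - 6*8)) = -140*(1/(15 + 91*(1/132)) + (-90 - 48)) = -140*(1/(15 + 91/132) - 138) = -140*(1/(2071/132) - 138) = -140*(132/2071 - 138) = -140*(-285666/2071) = 39993240/2071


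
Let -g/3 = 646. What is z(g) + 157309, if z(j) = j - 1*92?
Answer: 155279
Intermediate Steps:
g = -1938 (g = -3*646 = -1938)
z(j) = -92 + j (z(j) = j - 92 = -92 + j)
z(g) + 157309 = (-92 - 1938) + 157309 = -2030 + 157309 = 155279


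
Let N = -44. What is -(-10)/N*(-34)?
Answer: 85/11 ≈ 7.7273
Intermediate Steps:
-(-10)/N*(-34) = -(-10)/(-44)*(-34) = -(-10)*(-1)/44*(-34) = -1*5/22*(-34) = -5/22*(-34) = 85/11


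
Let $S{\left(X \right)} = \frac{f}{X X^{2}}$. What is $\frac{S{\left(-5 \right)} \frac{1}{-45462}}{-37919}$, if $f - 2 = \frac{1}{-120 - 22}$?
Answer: $- \frac{283}{30598756009500} \approx -9.2487 \cdot 10^{-12}$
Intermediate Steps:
$f = \frac{283}{142}$ ($f = 2 + \frac{1}{-120 - 22} = 2 + \frac{1}{-142} = 2 - \frac{1}{142} = \frac{283}{142} \approx 1.993$)
$S{\left(X \right)} = \frac{283}{142 X^{3}}$ ($S{\left(X \right)} = \frac{283}{142 X X^{2}} = \frac{283}{142 X^{3}}$)
$\frac{S{\left(-5 \right)} \frac{1}{-45462}}{-37919} = \frac{\frac{283}{142 \left(-125\right)} \frac{1}{-45462}}{-37919} = \frac{283}{142} \left(- \frac{1}{125}\right) \left(- \frac{1}{45462}\right) \left(- \frac{1}{37919}\right) = \left(- \frac{283}{17750}\right) \left(- \frac{1}{45462}\right) \left(- \frac{1}{37919}\right) = \frac{283}{806950500} \left(- \frac{1}{37919}\right) = - \frac{283}{30598756009500}$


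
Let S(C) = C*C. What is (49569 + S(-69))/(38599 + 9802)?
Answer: 54330/48401 ≈ 1.1225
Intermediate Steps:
S(C) = C²
(49569 + S(-69))/(38599 + 9802) = (49569 + (-69)²)/(38599 + 9802) = (49569 + 4761)/48401 = 54330*(1/48401) = 54330/48401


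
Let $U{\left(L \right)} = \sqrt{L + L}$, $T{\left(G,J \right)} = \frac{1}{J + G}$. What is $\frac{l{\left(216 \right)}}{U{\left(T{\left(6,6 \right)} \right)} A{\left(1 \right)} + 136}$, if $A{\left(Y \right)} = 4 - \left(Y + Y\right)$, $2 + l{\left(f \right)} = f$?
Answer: $\frac{43656}{27743} - \frac{107 \sqrt{6}}{27743} \approx 1.5641$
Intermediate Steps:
$l{\left(f \right)} = -2 + f$
$T{\left(G,J \right)} = \frac{1}{G + J}$
$U{\left(L \right)} = \sqrt{2} \sqrt{L}$ ($U{\left(L \right)} = \sqrt{2 L} = \sqrt{2} \sqrt{L}$)
$A{\left(Y \right)} = 4 - 2 Y$
$\frac{l{\left(216 \right)}}{U{\left(T{\left(6,6 \right)} \right)} A{\left(1 \right)} + 136} = \frac{-2 + 216}{\sqrt{2} \sqrt{\frac{1}{6 + 6}} \left(4 - 2\right) + 136} = \frac{214}{\sqrt{2} \sqrt{\frac{1}{12}} \left(4 - 2\right) + 136} = \frac{214}{\frac{\sqrt{2}}{2 \sqrt{3}} \cdot 2 + 136} = \frac{214}{\sqrt{2} \frac{\sqrt{3}}{6} \cdot 2 + 136} = \frac{214}{\frac{\sqrt{6}}{6} \cdot 2 + 136} = \frac{214}{\frac{\sqrt{6}}{3} + 136} = \frac{214}{136 + \frac{\sqrt{6}}{3}}$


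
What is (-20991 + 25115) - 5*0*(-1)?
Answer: 4124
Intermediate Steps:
(-20991 + 25115) - 5*0*(-1) = 4124 + 0*(-1) = 4124 + 0 = 4124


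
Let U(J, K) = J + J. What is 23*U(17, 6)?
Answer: 782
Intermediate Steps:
U(J, K) = 2*J
23*U(17, 6) = 23*(2*17) = 23*34 = 782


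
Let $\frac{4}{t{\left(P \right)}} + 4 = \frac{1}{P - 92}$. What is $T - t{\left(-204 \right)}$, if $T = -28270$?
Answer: $- \frac{33498766}{1185} \approx -28269.0$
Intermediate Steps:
$t{\left(P \right)} = \frac{4}{-4 + \frac{1}{-92 + P}}$ ($t{\left(P \right)} = \frac{4}{-4 + \frac{1}{P - 92}} = \frac{4}{-4 + \frac{1}{-92 + P}}$)
$T - t{\left(-204 \right)} = -28270 - \frac{4 \left(92 - -204\right)}{-369 + 4 \left(-204\right)} = -28270 - \frac{4 \left(92 + 204\right)}{-369 - 816} = -28270 - 4 \frac{1}{-1185} \cdot 296 = -28270 - 4 \left(- \frac{1}{1185}\right) 296 = -28270 - - \frac{1184}{1185} = -28270 + \frac{1184}{1185} = - \frac{33498766}{1185}$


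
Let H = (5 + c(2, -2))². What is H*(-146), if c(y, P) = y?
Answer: -7154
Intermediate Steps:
H = 49 (H = (5 + 2)² = 7² = 49)
H*(-146) = 49*(-146) = -7154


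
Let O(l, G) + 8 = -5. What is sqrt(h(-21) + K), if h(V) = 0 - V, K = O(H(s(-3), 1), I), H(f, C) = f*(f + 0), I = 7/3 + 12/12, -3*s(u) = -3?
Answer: 2*sqrt(2) ≈ 2.8284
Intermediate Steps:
s(u) = 1 (s(u) = -1/3*(-3) = 1)
I = 10/3 (I = 7*(1/3) + 12*(1/12) = 7/3 + 1 = 10/3 ≈ 3.3333)
H(f, C) = f**2 (H(f, C) = f*f = f**2)
O(l, G) = -13 (O(l, G) = -8 - 5 = -13)
K = -13
h(V) = -V
sqrt(h(-21) + K) = sqrt(-1*(-21) - 13) = sqrt(21 - 13) = sqrt(8) = 2*sqrt(2)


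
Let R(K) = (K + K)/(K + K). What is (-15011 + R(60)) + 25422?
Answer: 10412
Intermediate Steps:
R(K) = 1 (R(K) = (2*K)/((2*K)) = (2*K)*(1/(2*K)) = 1)
(-15011 + R(60)) + 25422 = (-15011 + 1) + 25422 = -15010 + 25422 = 10412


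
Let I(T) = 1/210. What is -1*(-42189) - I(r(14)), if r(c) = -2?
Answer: 8859689/210 ≈ 42189.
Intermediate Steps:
I(T) = 1/210
-1*(-42189) - I(r(14)) = -1*(-42189) - 1*1/210 = 42189 - 1/210 = 8859689/210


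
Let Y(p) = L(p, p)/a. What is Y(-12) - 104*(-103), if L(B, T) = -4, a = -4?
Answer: 10713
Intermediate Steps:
Y(p) = 1 (Y(p) = -4/(-4) = -4*(-¼) = 1)
Y(-12) - 104*(-103) = 1 - 104*(-103) = 1 + 10712 = 10713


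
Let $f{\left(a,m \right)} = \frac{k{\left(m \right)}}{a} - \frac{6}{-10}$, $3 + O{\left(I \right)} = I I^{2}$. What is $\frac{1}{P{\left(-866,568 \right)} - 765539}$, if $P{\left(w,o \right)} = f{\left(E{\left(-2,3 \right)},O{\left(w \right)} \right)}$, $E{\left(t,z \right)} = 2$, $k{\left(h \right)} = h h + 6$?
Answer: $\frac{10}{2109003791255775651} \approx 4.7416 \cdot 10^{-18}$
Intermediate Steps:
$k{\left(h \right)} = 6 + h^{2}$ ($k{\left(h \right)} = h^{2} + 6 = 6 + h^{2}$)
$O{\left(I \right)} = -3 + I^{3}$ ($O{\left(I \right)} = -3 + I I^{2} = -3 + I^{3}$)
$f{\left(a,m \right)} = \frac{3}{5} + \frac{6 + m^{2}}{a}$ ($f{\left(a,m \right)} = \frac{6 + m^{2}}{a} - \frac{6}{-10} = \frac{6 + m^{2}}{a} - - \frac{3}{5} = \frac{6 + m^{2}}{a} + \frac{3}{5} = \frac{3}{5} + \frac{6 + m^{2}}{a}$)
$P{\left(w,o \right)} = \frac{18}{5} + \frac{\left(-3 + w^{3}\right)^{2}}{2}$ ($P{\left(w,o \right)} = \frac{6 + \left(-3 + w^{3}\right)^{2} + \frac{3}{5} \cdot 2}{2} = \frac{6 + \left(-3 + w^{3}\right)^{2} + \frac{6}{5}}{2} = \frac{\frac{36}{5} + \left(-3 + w^{3}\right)^{2}}{2} = \frac{18}{5} + \frac{\left(-3 + w^{3}\right)^{2}}{2}$)
$\frac{1}{P{\left(-866,568 \right)} - 765539} = \frac{1}{\left(\frac{18}{5} + \frac{\left(-3 + \left(-866\right)^{3}\right)^{2}}{2}\right) - 765539} = \frac{1}{\left(\frac{18}{5} + \frac{\left(-3 - 649461896\right)^{2}}{2}\right) - 765539} = \frac{1}{\left(\frac{18}{5} + \frac{\left(-649461899\right)^{2}}{2}\right) - 765539} = \frac{1}{\left(\frac{18}{5} + \frac{1}{2} \cdot 421800758252686201\right) - 765539} = \frac{1}{\left(\frac{18}{5} + \frac{421800758252686201}{2}\right) - 765539} = \frac{1}{\frac{2109003791263431041}{10} - 765539} = \frac{1}{\frac{2109003791255775651}{10}} = \frac{10}{2109003791255775651}$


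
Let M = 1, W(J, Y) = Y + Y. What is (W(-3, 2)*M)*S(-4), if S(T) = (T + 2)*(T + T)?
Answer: 64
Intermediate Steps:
W(J, Y) = 2*Y
S(T) = 2*T*(2 + T) (S(T) = (2 + T)*(2*T) = 2*T*(2 + T))
(W(-3, 2)*M)*S(-4) = ((2*2)*1)*(2*(-4)*(2 - 4)) = (4*1)*(2*(-4)*(-2)) = 4*16 = 64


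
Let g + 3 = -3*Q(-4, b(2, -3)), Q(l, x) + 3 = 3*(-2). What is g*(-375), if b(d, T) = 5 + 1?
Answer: -9000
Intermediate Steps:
b(d, T) = 6
Q(l, x) = -9 (Q(l, x) = -3 + 3*(-2) = -3 - 6 = -9)
g = 24 (g = -3 - 3*(-9) = -3 + 27 = 24)
g*(-375) = 24*(-375) = -9000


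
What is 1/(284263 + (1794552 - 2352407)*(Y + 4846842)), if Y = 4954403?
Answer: -1/5467673245212 ≈ -1.8289e-13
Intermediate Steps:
1/(284263 + (1794552 - 2352407)*(Y + 4846842)) = 1/(284263 + (1794552 - 2352407)*(4954403 + 4846842)) = 1/(284263 - 557855*9801245) = 1/(284263 - 5467673529475) = 1/(-5467673245212) = -1/5467673245212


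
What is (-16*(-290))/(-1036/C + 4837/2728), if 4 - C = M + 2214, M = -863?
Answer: 17050218240/9341647 ≈ 1825.2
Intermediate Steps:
C = -1347 (C = 4 - (-863 + 2214) = 4 - 1*1351 = 4 - 1351 = -1347)
(-16*(-290))/(-1036/C + 4837/2728) = (-16*(-290))/(-1036/(-1347) + 4837/2728) = 4640/(-1036*(-1/1347) + 4837*(1/2728)) = 4640/(1036/1347 + 4837/2728) = 4640/(9341647/3674616) = 4640*(3674616/9341647) = 17050218240/9341647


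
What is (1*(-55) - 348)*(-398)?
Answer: 160394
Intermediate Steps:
(1*(-55) - 348)*(-398) = (-55 - 348)*(-398) = -403*(-398) = 160394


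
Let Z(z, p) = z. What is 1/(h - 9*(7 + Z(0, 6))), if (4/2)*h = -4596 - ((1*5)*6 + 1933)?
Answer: -2/6685 ≈ -0.00029918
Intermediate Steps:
h = -6559/2 (h = (-4596 - ((1*5)*6 + 1933))/2 = (-4596 - (5*6 + 1933))/2 = (-4596 - (30 + 1933))/2 = (-4596 - 1*1963)/2 = (-4596 - 1963)/2 = (½)*(-6559) = -6559/2 ≈ -3279.5)
1/(h - 9*(7 + Z(0, 6))) = 1/(-6559/2 - 9*(7 + 0)) = 1/(-6559/2 - 9*7) = 1/(-6559/2 - 63) = 1/(-6685/2) = -2/6685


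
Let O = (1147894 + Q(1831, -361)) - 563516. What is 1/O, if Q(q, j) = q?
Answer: 1/586209 ≈ 1.7059e-6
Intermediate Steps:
O = 586209 (O = (1147894 + 1831) - 563516 = 1149725 - 563516 = 586209)
1/O = 1/586209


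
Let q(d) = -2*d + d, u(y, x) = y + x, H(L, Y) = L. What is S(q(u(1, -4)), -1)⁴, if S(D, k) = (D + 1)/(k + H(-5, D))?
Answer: 16/81 ≈ 0.19753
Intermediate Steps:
u(y, x) = x + y
q(d) = -d
S(D, k) = (1 + D)/(-5 + k) (S(D, k) = (D + 1)/(k - 5) = (1 + D)/(-5 + k))
S(q(u(1, -4)), -1)⁴ = ((1 - (-4 + 1))/(-5 - 1))⁴ = ((1 - 1*(-3))/(-6))⁴ = (-(1 + 3)/6)⁴ = (-⅙*4)⁴ = (-⅔)⁴ = 16/81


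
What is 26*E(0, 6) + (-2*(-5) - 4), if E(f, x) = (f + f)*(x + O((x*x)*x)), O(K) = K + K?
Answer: 6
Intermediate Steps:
O(K) = 2*K
E(f, x) = 2*f*(x + 2*x³) (E(f, x) = (f + f)*(x + 2*((x*x)*x)) = (2*f)*(x + 2*(x²*x)) = (2*f)*(x + 2*x³) = 2*f*(x + 2*x³))
26*E(0, 6) + (-2*(-5) - 4) = 26*(2*0*6*(1 + 2*6²)) + (-2*(-5) - 4) = 26*(2*0*6*(1 + 2*36)) + (10 - 4) = 26*(2*0*6*(1 + 72)) + 6 = 26*(2*0*6*73) + 6 = 26*0 + 6 = 0 + 6 = 6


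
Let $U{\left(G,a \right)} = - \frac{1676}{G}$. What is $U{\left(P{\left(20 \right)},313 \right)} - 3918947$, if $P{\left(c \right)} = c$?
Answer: $- \frac{19595154}{5} \approx -3.919 \cdot 10^{6}$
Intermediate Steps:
$U{\left(P{\left(20 \right)},313 \right)} - 3918947 = - \frac{1676}{20} - 3918947 = \left(-1676\right) \frac{1}{20} - 3918947 = - \frac{419}{5} - 3918947 = - \frac{19595154}{5}$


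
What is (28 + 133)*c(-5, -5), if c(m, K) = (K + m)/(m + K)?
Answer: 161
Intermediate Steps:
c(m, K) = 1 (c(m, K) = (K + m)/(K + m) = 1)
(28 + 133)*c(-5, -5) = (28 + 133)*1 = 161*1 = 161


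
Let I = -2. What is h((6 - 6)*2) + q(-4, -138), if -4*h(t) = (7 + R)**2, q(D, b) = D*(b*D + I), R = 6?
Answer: -8969/4 ≈ -2242.3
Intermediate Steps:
q(D, b) = D*(-2 + D*b) (q(D, b) = D*(b*D - 2) = D*(D*b - 2) = D*(-2 + D*b))
h(t) = -169/4 (h(t) = -(7 + 6)**2/4 = -1/4*13**2 = -1/4*169 = -169/4)
h((6 - 6)*2) + q(-4, -138) = -169/4 - 4*(-2 - 4*(-138)) = -169/4 - 4*(-2 + 552) = -169/4 - 4*550 = -169/4 - 2200 = -8969/4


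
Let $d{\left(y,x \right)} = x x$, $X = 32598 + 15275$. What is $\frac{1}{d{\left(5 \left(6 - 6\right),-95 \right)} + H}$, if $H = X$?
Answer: $\frac{1}{56898} \approx 1.7575 \cdot 10^{-5}$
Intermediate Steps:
$X = 47873$
$H = 47873$
$d{\left(y,x \right)} = x^{2}$
$\frac{1}{d{\left(5 \left(6 - 6\right),-95 \right)} + H} = \frac{1}{\left(-95\right)^{2} + 47873} = \frac{1}{9025 + 47873} = \frac{1}{56898}$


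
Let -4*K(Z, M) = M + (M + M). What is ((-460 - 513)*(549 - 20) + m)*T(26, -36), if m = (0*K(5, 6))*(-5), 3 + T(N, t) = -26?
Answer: 14926793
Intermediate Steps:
K(Z, M) = -3*M/4 (K(Z, M) = -(M + (M + M))/4 = -(M + 2*M)/4 = -3*M/4)
T(N, t) = -29 (T(N, t) = -3 - 26 = -29)
m = 0 (m = (0*(-¾*6))*(-5) = (0*(-9/2))*(-5) = 0*(-5) = 0)
((-460 - 513)*(549 - 20) + m)*T(26, -36) = ((-460 - 513)*(549 - 20) + 0)*(-29) = (-973*529 + 0)*(-29) = (-514717 + 0)*(-29) = -514717*(-29) = 14926793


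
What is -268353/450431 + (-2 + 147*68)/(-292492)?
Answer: -41496356545/65873732026 ≈ -0.62994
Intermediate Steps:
-268353/450431 + (-2 + 147*68)/(-292492) = -268353*1/450431 + (-2 + 9996)*(-1/292492) = -268353/450431 + 9994*(-1/292492) = -268353/450431 - 4997/146246 = -41496356545/65873732026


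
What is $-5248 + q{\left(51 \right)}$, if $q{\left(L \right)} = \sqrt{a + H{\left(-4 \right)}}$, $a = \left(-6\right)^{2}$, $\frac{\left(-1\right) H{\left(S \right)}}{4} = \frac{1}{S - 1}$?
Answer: $-5248 + \frac{2 \sqrt{230}}{5} \approx -5241.9$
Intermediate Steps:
$H{\left(S \right)} = - \frac{4}{-1 + S}$ ($H{\left(S \right)} = - \frac{4}{S - 1} = - \frac{4}{-1 + S}$)
$a = 36$
$q{\left(L \right)} = \frac{2 \sqrt{230}}{5}$ ($q{\left(L \right)} = \sqrt{36 - \frac{4}{-1 - 4}} = \sqrt{36 - \frac{4}{-5}} = \sqrt{36 - - \frac{4}{5}} = \sqrt{36 + \frac{4}{5}} = \sqrt{\frac{184}{5}} = \frac{2 \sqrt{230}}{5}$)
$-5248 + q{\left(51 \right)} = -5248 + \frac{2 \sqrt{230}}{5}$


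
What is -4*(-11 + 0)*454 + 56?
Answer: 20032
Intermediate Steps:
-4*(-11 + 0)*454 + 56 = -4*(-11)*454 + 56 = 44*454 + 56 = 19976 + 56 = 20032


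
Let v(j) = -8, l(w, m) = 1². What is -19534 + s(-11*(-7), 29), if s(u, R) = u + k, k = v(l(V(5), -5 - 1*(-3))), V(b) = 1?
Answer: -19465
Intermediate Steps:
l(w, m) = 1
k = -8
s(u, R) = -8 + u (s(u, R) = u - 8 = -8 + u)
-19534 + s(-11*(-7), 29) = -19534 + (-8 - 11*(-7)) = -19534 + (-8 + 77) = -19534 + 69 = -19465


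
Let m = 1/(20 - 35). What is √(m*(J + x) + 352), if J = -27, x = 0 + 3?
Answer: 2*√2210/5 ≈ 18.804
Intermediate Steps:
x = 3
m = -1/15 (m = 1/(-15) = -1/15 ≈ -0.066667)
√(m*(J + x) + 352) = √(-(-27 + 3)/15 + 352) = √(-1/15*(-24) + 352) = √(8/5 + 352) = √(1768/5) = 2*√2210/5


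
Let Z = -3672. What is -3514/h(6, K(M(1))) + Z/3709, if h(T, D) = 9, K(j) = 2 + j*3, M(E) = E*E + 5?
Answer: -13066474/33381 ≈ -391.43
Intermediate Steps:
M(E) = 5 + E**2 (M(E) = E**2 + 5 = 5 + E**2)
K(j) = 2 + 3*j
-3514/h(6, K(M(1))) + Z/3709 = -3514/9 - 3672/3709 = -13066474/33381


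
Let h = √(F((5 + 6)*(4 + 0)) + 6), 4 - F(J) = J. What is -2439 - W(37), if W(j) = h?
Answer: -2439 - I*√34 ≈ -2439.0 - 5.831*I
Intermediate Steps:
F(J) = 4 - J
h = I*√34 (h = √((4 - (5 + 6)*(4 + 0)) + 6) = √((4 - 11*4) + 6) = √((4 - 1*44) + 6) = √((4 - 44) + 6) = √(-40 + 6) = √(-34) = I*√34 ≈ 5.8309*I)
W(j) = I*√34
-2439 - W(37) = -2439 - I*√34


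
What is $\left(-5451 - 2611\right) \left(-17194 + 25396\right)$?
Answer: $-66124524$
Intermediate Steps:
$\left(-5451 - 2611\right) \left(-17194 + 25396\right) = \left(-8062\right) 8202 = -66124524$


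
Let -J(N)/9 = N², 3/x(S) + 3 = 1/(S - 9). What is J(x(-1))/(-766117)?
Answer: 8100/736238437 ≈ 1.1002e-5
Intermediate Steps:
x(S) = 3/(-3 + 1/(-9 + S)) (x(S) = 3/(-3 + 1/(S - 9)) = 3/(-3 + 1/(-9 + S)))
J(N) = -9*N²
J(x(-1))/(-766117) = -9*9*(9 - 1*(-1))²/(-28 + 3*(-1))²/(-766117) = -9*9*(9 + 1)²/(-28 - 3)²*(-1/766117) = -9*(3*10/(-31))²*(-1/766117) = -9*(3*(-1/31)*10)²*(-1/766117) = -9*(-30/31)²*(-1/766117) = -9*900/961*(-1/766117) = -8100/961*(-1/766117) = 8100/736238437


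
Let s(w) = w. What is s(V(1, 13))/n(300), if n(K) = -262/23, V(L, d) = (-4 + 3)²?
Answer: -23/262 ≈ -0.087786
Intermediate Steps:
V(L, d) = 1 (V(L, d) = (-1)² = 1)
n(K) = -262/23 (n(K) = -262*1/23 = -262/23)
s(V(1, 13))/n(300) = 1/(-262/23) = 1*(-23/262) = -23/262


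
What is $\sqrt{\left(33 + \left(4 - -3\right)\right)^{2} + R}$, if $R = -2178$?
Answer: $17 i \sqrt{2} \approx 24.042 i$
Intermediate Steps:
$\sqrt{\left(33 + \left(4 - -3\right)\right)^{2} + R} = \sqrt{\left(33 + \left(4 - -3\right)\right)^{2} - 2178} = \sqrt{\left(33 + \left(4 + 3\right)\right)^{2} - 2178} = \sqrt{\left(33 + 7\right)^{2} - 2178} = \sqrt{40^{2} - 2178} = \sqrt{1600 - 2178} = \sqrt{-578} = 17 i \sqrt{2}$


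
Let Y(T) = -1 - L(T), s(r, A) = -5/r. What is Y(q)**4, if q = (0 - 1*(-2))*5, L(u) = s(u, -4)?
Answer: 1/16 ≈ 0.062500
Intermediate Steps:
L(u) = -5/u
q = 10 (q = (0 + 2)*5 = 2*5 = 10)
Y(T) = -1 + 5/T (Y(T) = -1 - (-5)/T = -1 + 5/T)
Y(q)**4 = ((5 - 1*10)/10)**4 = ((5 - 10)/10)**4 = ((1/10)*(-5))**4 = (-1/2)**4 = 1/16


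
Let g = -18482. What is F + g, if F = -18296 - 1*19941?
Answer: -56719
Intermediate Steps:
F = -38237 (F = -18296 - 19941 = -38237)
F + g = -38237 - 18482 = -56719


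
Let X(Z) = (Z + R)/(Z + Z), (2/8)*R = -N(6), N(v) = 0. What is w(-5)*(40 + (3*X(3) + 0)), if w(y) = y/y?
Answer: 83/2 ≈ 41.500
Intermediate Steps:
w(y) = 1
R = 0 (R = 4*(-1*0) = 4*0 = 0)
X(Z) = 1/2 (X(Z) = (Z + 0)/(Z + Z) = Z/((2*Z)) = Z*(1/(2*Z)) = 1/2)
w(-5)*(40 + (3*X(3) + 0)) = 1*(40 + (3*(1/2) + 0)) = 1*(40 + (3/2 + 0)) = 1*(40 + 3/2) = 1*(83/2) = 83/2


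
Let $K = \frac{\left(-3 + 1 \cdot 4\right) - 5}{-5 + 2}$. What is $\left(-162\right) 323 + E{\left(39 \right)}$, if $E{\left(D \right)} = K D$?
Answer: $-52274$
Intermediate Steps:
$K = \frac{4}{3}$ ($K = \frac{\left(-3 + 4\right) - 5}{-3} = \left(1 - 5\right) \left(- \frac{1}{3}\right) = \left(-4\right) \left(- \frac{1}{3}\right) = \frac{4}{3} \approx 1.3333$)
$E{\left(D \right)} = \frac{4 D}{3}$
$\left(-162\right) 323 + E{\left(39 \right)} = \left(-162\right) 323 + \frac{4}{3} \cdot 39 = -52326 + 52 = -52274$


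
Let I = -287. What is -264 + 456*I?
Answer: -131136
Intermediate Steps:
-264 + 456*I = -264 + 456*(-287) = -264 - 130872 = -131136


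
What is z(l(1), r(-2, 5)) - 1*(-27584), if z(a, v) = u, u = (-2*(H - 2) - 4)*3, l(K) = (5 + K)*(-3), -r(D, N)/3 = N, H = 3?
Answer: 27566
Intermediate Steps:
r(D, N) = -3*N
l(K) = -15 - 3*K
u = -18 (u = (-2*(3 - 2) - 4)*3 = (-2*1 - 4)*3 = (-2 - 4)*3 = -6*3 = -18)
z(a, v) = -18
z(l(1), r(-2, 5)) - 1*(-27584) = -18 - 1*(-27584) = -18 + 27584 = 27566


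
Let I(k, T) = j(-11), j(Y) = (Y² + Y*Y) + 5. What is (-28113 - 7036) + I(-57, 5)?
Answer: -34902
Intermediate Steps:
j(Y) = 5 + 2*Y² (j(Y) = (Y² + Y²) + 5 = 2*Y² + 5 = 5 + 2*Y²)
I(k, T) = 247 (I(k, T) = 5 + 2*(-11)² = 5 + 2*121 = 5 + 242 = 247)
(-28113 - 7036) + I(-57, 5) = (-28113 - 7036) + 247 = -35149 + 247 = -34902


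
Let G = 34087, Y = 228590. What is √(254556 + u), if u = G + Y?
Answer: √517233 ≈ 719.19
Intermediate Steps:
u = 262677 (u = 34087 + 228590 = 262677)
√(254556 + u) = √(254556 + 262677) = √517233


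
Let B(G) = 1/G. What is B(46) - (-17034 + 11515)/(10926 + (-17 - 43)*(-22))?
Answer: 66530/140829 ≈ 0.47242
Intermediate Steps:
B(46) - (-17034 + 11515)/(10926 + (-17 - 43)*(-22)) = 1/46 - (-17034 + 11515)/(10926 + (-17 - 43)*(-22)) = 1/46 - (-5519)/(10926 - 60*(-22)) = 1/46 - (-5519)/(10926 + 1320) = 1/46 - (-5519)/12246 = 1/46 - 1*(-5519/12246) = 1/46 + 5519/12246 = 66530/140829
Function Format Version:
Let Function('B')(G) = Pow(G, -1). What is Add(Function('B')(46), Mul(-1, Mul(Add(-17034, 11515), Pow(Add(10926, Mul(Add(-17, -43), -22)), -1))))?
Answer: Rational(66530, 140829) ≈ 0.47242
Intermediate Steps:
Add(Function('B')(46), Mul(-1, Mul(Add(-17034, 11515), Pow(Add(10926, Mul(Add(-17, -43), -22)), -1)))) = Add(Pow(46, -1), Mul(-1, Mul(Add(-17034, 11515), Pow(Add(10926, Mul(Add(-17, -43), -22)), -1)))) = Add(Rational(1, 46), Mul(-1, Mul(-5519, Pow(Add(10926, Mul(-60, -22)), -1)))) = Add(Rational(1, 46), Mul(-1, Mul(-5519, Pow(Add(10926, 1320), -1)))) = Add(Rational(1, 46), Mul(-1, Mul(-5519, Pow(12246, -1)))) = Add(Rational(1, 46), Mul(-1, Mul(-5519, Rational(1, 12246)))) = Add(Rational(1, 46), Mul(-1, Rational(-5519, 12246))) = Add(Rational(1, 46), Rational(5519, 12246)) = Rational(66530, 140829)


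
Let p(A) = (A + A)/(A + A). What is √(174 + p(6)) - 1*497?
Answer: -497 + 5*√7 ≈ -483.77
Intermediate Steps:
p(A) = 1 (p(A) = (2*A)/((2*A)) = (2*A)*(1/(2*A)) = 1)
√(174 + p(6)) - 1*497 = √(174 + 1) - 1*497 = √175 - 497 = 5*√7 - 497 = -497 + 5*√7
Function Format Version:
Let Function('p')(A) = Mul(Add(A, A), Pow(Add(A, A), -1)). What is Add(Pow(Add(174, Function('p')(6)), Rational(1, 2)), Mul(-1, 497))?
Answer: Add(-497, Mul(5, Pow(7, Rational(1, 2)))) ≈ -483.77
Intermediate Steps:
Function('p')(A) = 1 (Function('p')(A) = Mul(Mul(2, A), Pow(Mul(2, A), -1)) = Mul(Mul(2, A), Mul(Rational(1, 2), Pow(A, -1))) = 1)
Add(Pow(Add(174, Function('p')(6)), Rational(1, 2)), Mul(-1, 497)) = Add(Pow(Add(174, 1), Rational(1, 2)), Mul(-1, 497)) = Add(Pow(175, Rational(1, 2)), -497) = Add(Mul(5, Pow(7, Rational(1, 2))), -497) = Add(-497, Mul(5, Pow(7, Rational(1, 2))))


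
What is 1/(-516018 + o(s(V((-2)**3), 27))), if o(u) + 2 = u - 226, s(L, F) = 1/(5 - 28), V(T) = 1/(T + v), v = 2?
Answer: -23/11873659 ≈ -1.9371e-6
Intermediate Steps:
V(T) = 1/(2 + T) (V(T) = 1/(T + 2) = 1/(2 + T))
s(L, F) = -1/23 (s(L, F) = 1/(-23) = -1/23)
o(u) = -228 + u (o(u) = -2 + (u - 226) = -2 + (-226 + u) = -228 + u)
1/(-516018 + o(s(V((-2)**3), 27))) = 1/(-516018 + (-228 - 1/23)) = 1/(-516018 - 5245/23) = 1/(-11873659/23) = -23/11873659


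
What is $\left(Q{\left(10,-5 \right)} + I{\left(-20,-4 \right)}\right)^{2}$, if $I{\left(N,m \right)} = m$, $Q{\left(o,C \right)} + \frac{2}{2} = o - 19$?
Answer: $196$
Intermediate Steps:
$Q{\left(o,C \right)} = -20 + o$ ($Q{\left(o,C \right)} = -1 + \left(o - 19\right) = -1 + \left(-19 + o\right) = -20 + o$)
$\left(Q{\left(10,-5 \right)} + I{\left(-20,-4 \right)}\right)^{2} = \left(\left(-20 + 10\right) - 4\right)^{2} = \left(-10 - 4\right)^{2} = \left(-14\right)^{2} = 196$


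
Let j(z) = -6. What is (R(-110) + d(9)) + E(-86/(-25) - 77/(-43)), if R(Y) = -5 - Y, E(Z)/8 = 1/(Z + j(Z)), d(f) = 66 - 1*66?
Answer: 78235/827 ≈ 94.601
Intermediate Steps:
d(f) = 0 (d(f) = 66 - 66 = 0)
E(Z) = 8/(-6 + Z) (E(Z) = 8/(Z - 6) = 8/(-6 + Z))
(R(-110) + d(9)) + E(-86/(-25) - 77/(-43)) = ((-5 - 1*(-110)) + 0) + 8/(-6 + (-86/(-25) - 77/(-43))) = ((-5 + 110) + 0) + 8/(-6 + (-86*(-1/25) - 77*(-1/43))) = (105 + 0) + 8/(-6 + (86/25 + 77/43)) = 105 + 8/(-6 + 5623/1075) = 105 + 8/(-827/1075) = 105 + 8*(-1075/827) = 105 - 8600/827 = 78235/827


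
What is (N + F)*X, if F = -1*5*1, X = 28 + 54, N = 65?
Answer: 4920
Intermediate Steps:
X = 82
F = -5 (F = -5*1 = -5)
(N + F)*X = (65 - 5)*82 = 60*82 = 4920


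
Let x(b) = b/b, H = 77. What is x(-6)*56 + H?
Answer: 133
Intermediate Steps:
x(b) = 1
x(-6)*56 + H = 1*56 + 77 = 56 + 77 = 133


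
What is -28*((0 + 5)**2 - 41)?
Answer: 448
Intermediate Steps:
-28*((0 + 5)**2 - 41) = -28*(5**2 - 41) = -28*(25 - 41) = -28*(-16) = 448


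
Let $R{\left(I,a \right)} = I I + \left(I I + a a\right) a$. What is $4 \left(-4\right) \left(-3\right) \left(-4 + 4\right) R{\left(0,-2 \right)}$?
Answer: $0$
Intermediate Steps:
$R{\left(I,a \right)} = I^{2} + a \left(I^{2} + a^{2}\right)$ ($R{\left(I,a \right)} = I^{2} + \left(I^{2} + a^{2}\right) a = I^{2} + a \left(I^{2} + a^{2}\right)$)
$4 \left(-4\right) \left(-3\right) \left(-4 + 4\right) R{\left(0,-2 \right)} = 4 \left(-4\right) \left(-3\right) \left(-4 + 4\right) \left(0^{2} + \left(-2\right)^{3} - 2 \cdot 0^{2}\right) = \left(-16\right) \left(-3\right) 0 \left(0 - 8 - 0\right) = 48 \cdot 0 \left(0 - 8 + 0\right) = 0 \left(-8\right) = 0$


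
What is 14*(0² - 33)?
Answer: -462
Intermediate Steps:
14*(0² - 33) = 14*(0 - 33) = 14*(-33) = -462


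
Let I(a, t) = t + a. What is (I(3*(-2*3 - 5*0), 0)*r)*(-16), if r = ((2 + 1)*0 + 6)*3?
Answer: 5184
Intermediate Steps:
r = 18 (r = (3*0 + 6)*3 = (0 + 6)*3 = 6*3 = 18)
I(a, t) = a + t
(I(3*(-2*3 - 5*0), 0)*r)*(-16) = ((3*(-2*3 - 5*0) + 0)*18)*(-16) = ((3*(-6 + 0) + 0)*18)*(-16) = ((3*(-6) + 0)*18)*(-16) = ((-18 + 0)*18)*(-16) = -18*18*(-16) = -324*(-16) = 5184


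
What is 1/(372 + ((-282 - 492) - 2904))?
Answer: -1/3306 ≈ -0.00030248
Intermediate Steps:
1/(372 + ((-282 - 492) - 2904)) = 1/(372 + (-774 - 2904)) = 1/(372 - 3678) = 1/(-3306) = -1/3306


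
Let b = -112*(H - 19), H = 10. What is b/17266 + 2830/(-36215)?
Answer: -1235806/62528819 ≈ -0.019764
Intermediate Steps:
b = 1008 (b = -112*(10 - 19) = -112*(-9) = 1008)
b/17266 + 2830/(-36215) = 1008/17266 + 2830/(-36215) = 1008*(1/17266) + 2830*(-1/36215) = 504/8633 - 566/7243 = -1235806/62528819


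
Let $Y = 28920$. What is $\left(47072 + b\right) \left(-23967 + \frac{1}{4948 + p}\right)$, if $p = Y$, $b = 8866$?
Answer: $- \frac{22702838794995}{16934} \approx -1.3407 \cdot 10^{9}$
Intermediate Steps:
$p = 28920$
$\left(47072 + b\right) \left(-23967 + \frac{1}{4948 + p}\right) = \left(47072 + 8866\right) \left(-23967 + \frac{1}{4948 + 28920}\right) = 55938 \left(-23967 + \frac{1}{33868}\right) = 55938 \left(- \frac{811714355}{33868}\right) = - \frac{22702838794995}{16934}$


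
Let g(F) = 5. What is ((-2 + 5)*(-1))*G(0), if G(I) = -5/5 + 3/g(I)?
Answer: 6/5 ≈ 1.2000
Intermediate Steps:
G(I) = -2/5 (G(I) = -5/5 + 3/5 = -5*1/5 + 3*(1/5) = -1 + 3/5 = -2/5)
((-2 + 5)*(-1))*G(0) = ((-2 + 5)*(-1))*(-2/5) = (3*(-1))*(-2/5) = -3*(-2/5) = 6/5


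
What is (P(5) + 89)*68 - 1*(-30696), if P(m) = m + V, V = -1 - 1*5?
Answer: 36680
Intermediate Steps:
V = -6 (V = -1 - 5 = -6)
P(m) = -6 + m (P(m) = m - 6 = -6 + m)
(P(5) + 89)*68 - 1*(-30696) = ((-6 + 5) + 89)*68 - 1*(-30696) = (-1 + 89)*68 + 30696 = 88*68 + 30696 = 5984 + 30696 = 36680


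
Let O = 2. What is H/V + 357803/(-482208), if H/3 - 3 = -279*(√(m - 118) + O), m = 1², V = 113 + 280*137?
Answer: -14568631139/18551988384 - 2511*I*√13/38473 ≈ -0.78529 - 0.23532*I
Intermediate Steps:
V = 38473 (V = 113 + 38360 = 38473)
m = 1
H = -1665 - 2511*I*√13 (H = 9 + 3*(-279*(√(1 - 118) + 2)) = 9 + 3*(-279*(√(-117) + 2)) = 9 + 3*(-279*(3*I*√13 + 2)) = 9 + 3*(-279*(2 + 3*I*√13)) = 9 + 3*(-558 - 837*I*√13) = 9 + (-1674 - 2511*I*√13) = -1665 - 2511*I*√13 ≈ -1665.0 - 9053.5*I)
H/V + 357803/(-482208) = (-1665 - 2511*I*√13)/38473 + 357803/(-482208) = (-1665 - 2511*I*√13)*(1/38473) + 357803*(-1/482208) = (-1665/38473 - 2511*I*√13/38473) - 357803/482208 = -14568631139/18551988384 - 2511*I*√13/38473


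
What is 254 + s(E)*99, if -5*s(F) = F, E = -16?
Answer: 2854/5 ≈ 570.80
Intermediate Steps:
s(F) = -F/5
254 + s(E)*99 = 254 - ⅕*(-16)*99 = 254 + (16/5)*99 = 254 + 1584/5 = 2854/5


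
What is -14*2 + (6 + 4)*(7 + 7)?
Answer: 112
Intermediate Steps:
-14*2 + (6 + 4)*(7 + 7) = -28 + 10*14 = -28 + 140 = 112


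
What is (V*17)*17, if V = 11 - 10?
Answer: 289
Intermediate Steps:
V = 1
(V*17)*17 = (1*17)*17 = 17*17 = 289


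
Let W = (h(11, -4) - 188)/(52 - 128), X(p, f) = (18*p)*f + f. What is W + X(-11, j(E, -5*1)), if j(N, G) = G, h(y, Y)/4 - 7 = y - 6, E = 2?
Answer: 18750/19 ≈ 986.84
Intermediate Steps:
h(y, Y) = 4 + 4*y (h(y, Y) = 28 + 4*(y - 6) = 28 + 4*(-6 + y) = 28 + (-24 + 4*y) = 4 + 4*y)
X(p, f) = f + 18*f*p (X(p, f) = 18*f*p + f = f + 18*f*p)
W = 35/19 (W = ((4 + 4*11) - 188)/(52 - 128) = ((4 + 44) - 188)/(-76) = (48 - 188)*(-1/76) = -140*(-1/76) = 35/19 ≈ 1.8421)
W + X(-11, j(E, -5*1)) = 35/19 + (-5*1)*(1 + 18*(-11)) = 35/19 - 5*(1 - 198) = 35/19 - 5*(-197) = 35/19 + 985 = 18750/19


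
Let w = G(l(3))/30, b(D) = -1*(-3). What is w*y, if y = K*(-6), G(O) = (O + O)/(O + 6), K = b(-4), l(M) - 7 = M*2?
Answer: -78/95 ≈ -0.82105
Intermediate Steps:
l(M) = 7 + 2*M (l(M) = 7 + M*2 = 7 + 2*M)
b(D) = 3
K = 3
G(O) = 2*O/(6 + O) (G(O) = (2*O)/(6 + O) = 2*O/(6 + O))
w = 13/285 (w = (2*(7 + 2*3)/(6 + (7 + 2*3)))/30 = (2*(7 + 6)/(6 + (7 + 6)))*(1/30) = (2*13/(6 + 13))*(1/30) = (2*13/19)*(1/30) = (2*13*(1/19))*(1/30) = (26/19)*(1/30) = 13/285 ≈ 0.045614)
y = -18 (y = 3*(-6) = -18)
w*y = (13/285)*(-18) = -78/95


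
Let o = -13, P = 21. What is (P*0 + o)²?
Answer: 169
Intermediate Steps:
(P*0 + o)² = (21*0 - 13)² = (0 - 13)² = (-13)² = 169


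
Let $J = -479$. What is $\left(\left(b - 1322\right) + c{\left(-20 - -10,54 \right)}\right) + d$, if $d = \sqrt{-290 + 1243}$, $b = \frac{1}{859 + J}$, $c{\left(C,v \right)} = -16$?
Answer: $- \frac{508439}{380} + \sqrt{953} \approx -1307.1$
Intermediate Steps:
$b = \frac{1}{380}$ ($b = \frac{1}{859 - 479} = \frac{1}{380} \approx 0.0026316$)
$d = \sqrt{953} \approx 30.871$
$\left(\left(b - 1322\right) + c{\left(-20 - -10,54 \right)}\right) + d = \left(\left(\frac{1}{380} - 1322\right) - 16\right) + \sqrt{953} = \left(- \frac{502359}{380} - 16\right) + \sqrt{953} = - \frac{508439}{380} + \sqrt{953}$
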